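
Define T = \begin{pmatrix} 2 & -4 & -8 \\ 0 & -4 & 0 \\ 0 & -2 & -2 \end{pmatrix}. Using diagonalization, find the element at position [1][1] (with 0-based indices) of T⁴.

256

Characteristic polynomial: μ^3 + 4μ^2 - 4μ - 16 = (μ - 2)(μ + 2)(μ + 4), so the eigenvalues are -4, -2, 2.
μ=2: eigenvector (1, 0, 0).
μ=-4: eigenvector (2, 1, 1).
μ=-2: eigenvector (2, 0, 1).
P = [[1, 2, 2], [0, 1, 0], [0, 1, 1]], D = diag(2, -4, -2), P⁻¹ = [[1, 0, -2], [0, 1, 0], [0, -1, 1]].
T⁴ = P·diag(16, 256, 16)·P⁻¹ = [[16, 480, 0], [0, 256, 0], [0, 240, 16]].
The requested entry is 256.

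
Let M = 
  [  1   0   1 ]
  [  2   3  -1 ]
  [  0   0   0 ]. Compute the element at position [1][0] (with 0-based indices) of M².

8

Characteristic polynomial: μ^3 - 4μ^2 + 3μ = μ(μ - 3)(μ - 1), so the eigenvalues are 0, 1, 3.
μ=1: eigenvector (1, -1, 0).
μ=3: eigenvector (0, 1, 0).
μ=0: eigenvector (-1, 1, 1).
P = [[1, 0, -1], [-1, 1, 1], [0, 0, 1]], D = diag(1, 3, 0), P⁻¹ = [[1, 0, 1], [1, 1, 0], [0, 0, 1]].
M² = P·diag(1, 9, 0)·P⁻¹ = [[1, 0, 1], [8, 9, -1], [0, 0, 0]].
The requested entry is 8.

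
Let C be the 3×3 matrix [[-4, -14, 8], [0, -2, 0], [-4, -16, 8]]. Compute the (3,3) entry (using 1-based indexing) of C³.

128

Characteristic polynomial: s^3 - 2s^2 - 8s = s(s - 4)(s + 2), so the eigenvalues are -2, 0, 4.
s=0: eigenvector (2, 0, 1).
s=-2: eigenvector (1, 1, 2).
s=4: eigenvector (1, 0, 1).
P = [[2, 1, 1], [0, 1, 0], [1, 2, 1]], D = diag(0, -2, 4), P⁻¹ = [[1, 1, -1], [0, 1, 0], [-1, -3, 2]].
C³ = P·diag(0, -8, 64)·P⁻¹ = [[-64, -200, 128], [0, -8, 0], [-64, -208, 128]].
The requested entry is 128.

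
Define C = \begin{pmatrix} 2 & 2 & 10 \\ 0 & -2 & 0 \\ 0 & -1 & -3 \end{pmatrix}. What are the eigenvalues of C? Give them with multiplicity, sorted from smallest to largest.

-3, -2, 2

Characteristic polynomial: p(μ) = μ^3 + 3μ^2 - 4μ - 12 = (μ - 2)(μ + 2)(μ + 3).
Roots (with multiplicity): -3, -2, 2.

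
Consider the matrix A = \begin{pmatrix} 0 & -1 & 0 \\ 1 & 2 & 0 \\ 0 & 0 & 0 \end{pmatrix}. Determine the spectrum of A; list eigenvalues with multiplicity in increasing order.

Characteristic polynomial: p(t) = t^3 - 2t^2 + t = t(t - 1)^2.
Roots (with multiplicity): 0, 1, 1.

0, 1, 1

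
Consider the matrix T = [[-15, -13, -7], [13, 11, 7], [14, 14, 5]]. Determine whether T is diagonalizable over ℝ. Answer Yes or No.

No

Characteristic polynomial: p(r) = r^3 - r^2 - 16r - 20 = (r - 5)(r + 2)^2.
r = -2 has algebraic multiplicity 2; rank(T + 2I) = 2, so geometric multiplicity = 1.
Geometric multiplicity < algebraic multiplicity, so T is not diagonalizable.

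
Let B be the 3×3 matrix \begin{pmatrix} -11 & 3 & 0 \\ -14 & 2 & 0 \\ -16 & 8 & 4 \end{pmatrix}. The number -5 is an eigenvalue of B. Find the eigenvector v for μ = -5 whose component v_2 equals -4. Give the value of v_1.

B + 5I = [[-6, 3, 0], [-14, 7, 0], [-16, 8, 9]].
Solving (B + 5I)v = 0 gives the eigenspace spanned by (-2, -4, 0).
With v_2 = -4, v = (-2, -4, 0), so v_1 = -2.

-2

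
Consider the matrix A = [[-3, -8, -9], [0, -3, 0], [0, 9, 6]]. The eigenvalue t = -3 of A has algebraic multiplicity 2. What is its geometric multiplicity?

A + 3I = [[0, -8, -9], [0, 0, 0], [0, 9, 9]].
This matrix has rank 2, so its null space has dimension 3 − 2 = 1.

1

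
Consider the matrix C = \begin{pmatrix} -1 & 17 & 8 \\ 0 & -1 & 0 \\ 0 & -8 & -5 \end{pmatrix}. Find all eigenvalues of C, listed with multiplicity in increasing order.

Characteristic polynomial: p(s) = s^3 + 7s^2 + 11s + 5 = (s + 1)^2(s + 5).
Roots (with multiplicity): -5, -1, -1.

-5, -1, -1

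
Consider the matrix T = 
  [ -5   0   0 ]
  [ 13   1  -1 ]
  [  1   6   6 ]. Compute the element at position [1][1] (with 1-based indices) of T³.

-125

Characteristic polynomial: r^3 - 2r^2 - 23r + 60 = (r - 4)(r - 3)(r + 5), so the eigenvalues are -5, 3, 4.
r=-5: eigenvector (1, -2, 1).
r=3: eigenvector (0, 1, -2).
r=4: eigenvector (0, -1, 3).
P = [[1, 0, 0], [-2, 1, -1], [1, -2, 3]], D = diag(-5, 3, 4), P⁻¹ = [[1, 0, 0], [5, 3, 1], [3, 2, 1]].
T³ = P·diag(-125, 27, 64)·P⁻¹ = [[-125, 0, 0], [193, -47, -37], [181, 222, 138]].
The requested entry is -125.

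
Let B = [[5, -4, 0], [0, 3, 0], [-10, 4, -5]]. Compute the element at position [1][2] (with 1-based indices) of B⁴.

Characteristic polynomial: t^3 - 3t^2 - 25t + 75 = (t - 5)(t - 3)(t + 5), so the eigenvalues are -5, 3, 5.
t=5: eigenvector (1, 0, -1).
t=3: eigenvector (2, 1, -2).
t=-5: eigenvector (0, 0, 1).
P = [[1, 2, 0], [0, 1, 0], [-1, -2, 1]], D = diag(5, 3, -5), P⁻¹ = [[1, -2, 0], [0, 1, 0], [1, 0, 1]].
B⁴ = P·diag(625, 81, 625)·P⁻¹ = [[625, -1088, 0], [0, 81, 0], [0, 1088, 625]].
The requested entry is -1088.

-1088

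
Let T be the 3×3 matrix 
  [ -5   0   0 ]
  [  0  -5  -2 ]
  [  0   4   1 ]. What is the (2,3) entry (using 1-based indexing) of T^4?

Characteristic polynomial: r^3 + 9r^2 + 23r + 15 = (r + 1)(r + 3)(r + 5), so the eigenvalues are -5, -3, -1.
r=-1: eigenvector (0, -1, 2).
r=-5: eigenvector (1, 0, 0).
r=-3: eigenvector (0, -1, 1).
P = [[0, 1, 0], [-1, 0, -1], [2, 0, 1]], D = diag(-1, -5, -3), P⁻¹ = [[0, 1, 1], [1, 0, 0], [0, -2, -1]].
T⁴ = P·diag(1, 625, 81)·P⁻¹ = [[625, 0, 0], [0, 161, 80], [0, -160, -79]].
The requested entry is 80.

80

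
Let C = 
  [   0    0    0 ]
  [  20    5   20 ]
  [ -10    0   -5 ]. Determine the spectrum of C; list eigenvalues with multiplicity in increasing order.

-5, 0, 5

Characteristic polynomial: p(λ) = λ^3 - 25λ = λ(λ - 5)(λ + 5).
Roots (with multiplicity): -5, 0, 5.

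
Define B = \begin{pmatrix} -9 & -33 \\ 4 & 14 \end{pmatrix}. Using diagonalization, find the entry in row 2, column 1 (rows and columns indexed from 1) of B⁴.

Characteristic polynomial: μ^2 - 5μ + 6 = (μ - 3)(μ - 2), so the eigenvalues are 2, 3.
μ=3: eigenvector (-11, 4).
μ=2: eigenvector (-3, 1).
P = [[-11, -3], [4, 1]], D = diag(3, 2), P⁻¹ = [[1, 3], [-4, -11]].
B⁴ = P·diag(81, 16)·P⁻¹ = [[-699, -2145], [260, 796]].
The requested entry is 260.

260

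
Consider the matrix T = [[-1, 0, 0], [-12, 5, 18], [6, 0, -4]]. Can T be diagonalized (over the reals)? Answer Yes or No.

Yes

Characteristic polynomial: p(r) = r^3 - 21r - 20 = (r - 5)(r + 1)(r + 4).
All 3 eigenvalues are distinct, so T is diagonalizable.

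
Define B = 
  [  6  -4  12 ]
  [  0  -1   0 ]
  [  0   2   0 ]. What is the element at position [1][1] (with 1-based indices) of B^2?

36

Characteristic polynomial: μ^3 - 5μ^2 - 6μ = μ(μ - 6)(μ + 1), so the eigenvalues are -1, 0, 6.
μ=6: eigenvector (1, 0, 0).
μ=-1: eigenvector (4, 1, -2).
μ=0: eigenvector (-2, 0, 1).
P = [[1, 4, -2], [0, 1, 0], [0, -2, 1]], D = diag(6, -1, 0), P⁻¹ = [[1, 0, 2], [0, 1, 0], [0, 2, 1]].
B² = P·diag(36, 1, 0)·P⁻¹ = [[36, 4, 72], [0, 1, 0], [0, -2, 0]].
The requested entry is 36.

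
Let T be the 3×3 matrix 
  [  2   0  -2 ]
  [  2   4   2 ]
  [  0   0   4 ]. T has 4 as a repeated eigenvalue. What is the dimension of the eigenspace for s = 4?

T − 4I = [[-2, 0, -2], [2, 0, 2], [0, 0, 0]].
This matrix has rank 1, so its null space has dimension 3 − 1 = 2.

2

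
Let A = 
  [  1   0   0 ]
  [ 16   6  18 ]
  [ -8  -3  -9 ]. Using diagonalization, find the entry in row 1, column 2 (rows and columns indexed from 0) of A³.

Characteristic polynomial: t^3 + 2t^2 - 3t = t(t - 1)(t + 3), so the eigenvalues are -3, 0, 1.
t=1: eigenvector (1, 4, -2).
t=-3: eigenvector (0, -2, 1).
t=0: eigenvector (0, 3, -1).
P = [[1, 0, 0], [4, -2, 3], [-2, 1, -1]], D = diag(1, -3, 0), P⁻¹ = [[1, 0, 0], [2, 1, 3], [0, 1, 2]].
A³ = P·diag(1, -27, 0)·P⁻¹ = [[1, 0, 0], [112, 54, 162], [-56, -27, -81]].
The requested entry is 162.

162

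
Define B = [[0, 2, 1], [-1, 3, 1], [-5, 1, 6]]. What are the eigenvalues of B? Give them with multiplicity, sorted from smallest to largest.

Characteristic polynomial: p(s) = s^3 - 9s^2 + 24s - 16 = (s - 4)^2(s - 1).
Roots (with multiplicity): 1, 4, 4.

1, 4, 4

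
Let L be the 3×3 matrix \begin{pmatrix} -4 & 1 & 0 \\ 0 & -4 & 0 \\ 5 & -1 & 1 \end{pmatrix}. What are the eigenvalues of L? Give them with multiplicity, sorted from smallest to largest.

-4, -4, 1

Characteristic polynomial: p(t) = t^3 + 7t^2 + 8t - 16 = (t - 1)(t + 4)^2.
Roots (with multiplicity): -4, -4, 1.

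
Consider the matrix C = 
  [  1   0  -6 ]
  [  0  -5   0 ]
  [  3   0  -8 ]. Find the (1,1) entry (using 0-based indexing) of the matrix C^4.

Characteristic polynomial: λ^3 + 12λ^2 + 45λ + 50 = (λ + 2)(λ + 5)^2, so the eigenvalues are -5, -5, -2.
λ=-2: eigenvector (-2, 0, -1).
λ=-5: eigenvector (2, 1, 2).
λ=-5: eigenvector (1, 0, 1).
P = [[-2, 2, 1], [0, 1, 0], [-1, 2, 1]], D = diag(-2, -5, -5), P⁻¹ = [[-1, 0, 1], [0, 1, 0], [-1, -2, 2]].
C⁴ = P·diag(16, 625, 625)·P⁻¹ = [[-593, 0, 1218], [0, 625, 0], [-609, 0, 1234]].
The requested entry is 625.

625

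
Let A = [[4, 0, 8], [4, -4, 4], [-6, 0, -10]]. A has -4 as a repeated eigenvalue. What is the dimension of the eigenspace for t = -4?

2

A + 4I = [[8, 0, 8], [4, 0, 4], [-6, 0, -6]].
This matrix has rank 1, so its null space has dimension 3 − 1 = 2.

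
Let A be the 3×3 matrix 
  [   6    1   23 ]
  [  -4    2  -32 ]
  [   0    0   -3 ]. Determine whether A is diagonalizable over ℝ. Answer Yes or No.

Characteristic polynomial: p(s) = s^3 - 5s^2 - 8s + 48 = (s - 4)^2(s + 3).
s = 4 has algebraic multiplicity 2; rank(A − 4I) = 2, so geometric multiplicity = 1.
Geometric multiplicity < algebraic multiplicity, so A is not diagonalizable.

No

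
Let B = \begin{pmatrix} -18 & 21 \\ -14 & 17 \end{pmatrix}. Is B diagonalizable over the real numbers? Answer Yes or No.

Yes

Characteristic polynomial: p(r) = r^2 + r - 12 = (r - 3)(r + 4).
All 2 eigenvalues are distinct, so B is diagonalizable.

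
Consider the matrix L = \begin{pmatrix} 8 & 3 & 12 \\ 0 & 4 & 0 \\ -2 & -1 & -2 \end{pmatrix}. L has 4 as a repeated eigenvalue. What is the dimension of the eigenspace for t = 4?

1

L − 4I = [[4, 3, 12], [0, 0, 0], [-2, -1, -6]].
This matrix has rank 2, so its null space has dimension 3 − 2 = 1.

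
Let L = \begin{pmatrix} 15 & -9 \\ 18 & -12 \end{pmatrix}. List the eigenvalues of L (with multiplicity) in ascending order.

-3, 6

Characteristic polynomial: p(s) = s^2 - 3s - 18 = (s - 6)(s + 3).
Roots (with multiplicity): -3, 6.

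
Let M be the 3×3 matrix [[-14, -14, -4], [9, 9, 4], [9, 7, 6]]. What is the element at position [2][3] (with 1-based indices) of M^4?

Characteristic polynomial: s^3 - s^2 - 22s + 40 = (s - 4)(s - 2)(s + 5), so the eigenvalues are -5, 2, 4.
s=-5: eigenvector (2, -1, -1).
s=4: eigenvector (-1, 1, 1).
s=2: eigenvector (2, -2, -1).
P = [[2, -1, 2], [-1, 1, -2], [-1, 1, -1]], D = diag(-5, 4, 2), P⁻¹ = [[1, 1, 0], [1, 0, 2], [0, -1, 1]].
M⁴ = P·diag(625, 256, 16)·P⁻¹ = [[994, 1218, -480], [-369, -593, 480], [-369, -609, 496]].
The requested entry is 480.

480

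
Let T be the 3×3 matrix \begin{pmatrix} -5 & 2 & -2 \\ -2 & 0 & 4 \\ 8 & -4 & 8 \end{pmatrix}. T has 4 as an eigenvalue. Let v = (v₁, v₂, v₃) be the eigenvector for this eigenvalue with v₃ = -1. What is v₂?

T − 4I = [[-9, 2, -2], [-2, -4, 4], [8, -4, 4]].
Solving (T − 4I)v = 0 gives the eigenspace spanned by (0, -1, -1).
With v₃ = -1, v = (0, -1, -1), so v₂ = -1.

-1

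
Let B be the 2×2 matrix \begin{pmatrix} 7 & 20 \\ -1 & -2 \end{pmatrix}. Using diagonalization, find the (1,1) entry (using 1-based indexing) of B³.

Characteristic polynomial: s^2 - 5s + 6 = (s - 3)(s - 2), so the eigenvalues are 2, 3.
s=3: eigenvector (-5, 1).
s=2: eigenvector (-4, 1).
P = [[-5, -4], [1, 1]], D = diag(3, 2), P⁻¹ = [[-1, -4], [1, 5]].
B³ = P·diag(27, 8)·P⁻¹ = [[103, 380], [-19, -68]].
The requested entry is 103.

103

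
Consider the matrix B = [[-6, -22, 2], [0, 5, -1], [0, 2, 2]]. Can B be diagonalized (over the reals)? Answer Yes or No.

Characteristic polynomial: p(μ) = μ^3 - μ^2 - 30μ + 72 = (μ - 4)(μ - 3)(μ + 6).
All 3 eigenvalues are distinct, so B is diagonalizable.

Yes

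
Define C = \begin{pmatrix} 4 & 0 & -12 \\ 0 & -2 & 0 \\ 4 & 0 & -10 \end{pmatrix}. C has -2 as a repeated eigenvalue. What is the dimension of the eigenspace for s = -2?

C + 2I = [[6, 0, -12], [0, 0, 0], [4, 0, -8]].
This matrix has rank 1, so its null space has dimension 3 − 1 = 2.

2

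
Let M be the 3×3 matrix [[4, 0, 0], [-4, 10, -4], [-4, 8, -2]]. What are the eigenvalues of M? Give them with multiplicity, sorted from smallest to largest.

2, 4, 6

Characteristic polynomial: p(s) = s^3 - 12s^2 + 44s - 48 = (s - 6)(s - 4)(s - 2).
Roots (with multiplicity): 2, 4, 6.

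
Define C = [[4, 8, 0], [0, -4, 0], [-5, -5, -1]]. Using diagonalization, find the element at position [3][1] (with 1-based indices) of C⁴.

Characteristic polynomial: t^3 + t^2 - 16t - 16 = (t - 4)(t + 1)(t + 4), so the eigenvalues are -4, -1, 4.
t=-4: eigenvector (-1, 1, 0).
t=4: eigenvector (1, 0, -1).
t=-1: eigenvector (0, 0, 1).
P = [[-1, 1, 0], [1, 0, 0], [0, -1, 1]], D = diag(-4, 4, -1), P⁻¹ = [[0, 1, 0], [1, 1, 0], [1, 1, 1]].
C⁴ = P·diag(256, 256, 1)·P⁻¹ = [[256, 0, 0], [0, 256, 0], [-255, -255, 1]].
The requested entry is -255.

-255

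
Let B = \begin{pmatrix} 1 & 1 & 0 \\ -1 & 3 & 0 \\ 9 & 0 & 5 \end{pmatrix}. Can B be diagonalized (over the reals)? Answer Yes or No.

Characteristic polynomial: p(μ) = μ^3 - 9μ^2 + 24μ - 20 = (μ - 5)(μ - 2)^2.
μ = 2 has algebraic multiplicity 2; rank(B − 2I) = 2, so geometric multiplicity = 1.
Geometric multiplicity < algebraic multiplicity, so B is not diagonalizable.

No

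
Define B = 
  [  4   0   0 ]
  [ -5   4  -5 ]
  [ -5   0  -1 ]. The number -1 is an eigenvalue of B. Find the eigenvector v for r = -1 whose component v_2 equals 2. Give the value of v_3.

2

B + 1I = [[5, 0, 0], [-5, 5, -5], [-5, 0, 0]].
Solving (B + 1I)v = 0 gives the eigenspace spanned by (0, 2, 2).
With v_2 = 2, v = (0, 2, 2), so v_3 = 2.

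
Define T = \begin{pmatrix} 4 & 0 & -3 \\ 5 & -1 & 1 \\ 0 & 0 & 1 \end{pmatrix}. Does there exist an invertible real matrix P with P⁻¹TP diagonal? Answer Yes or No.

Yes

Characteristic polynomial: p(r) = r^3 - 4r^2 - r + 4 = (r - 4)(r - 1)(r + 1).
All 3 eigenvalues are distinct, so T is diagonalizable.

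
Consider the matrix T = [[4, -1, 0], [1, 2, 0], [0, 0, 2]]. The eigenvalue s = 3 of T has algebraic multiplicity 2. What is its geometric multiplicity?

1

T − 3I = [[1, -1, 0], [1, -1, 0], [0, 0, -1]].
This matrix has rank 2, so its null space has dimension 3 − 2 = 1.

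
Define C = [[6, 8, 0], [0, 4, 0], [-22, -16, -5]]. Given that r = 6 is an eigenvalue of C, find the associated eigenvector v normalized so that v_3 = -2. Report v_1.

1

C − 6I = [[0, 8, 0], [0, -2, 0], [-22, -16, -11]].
Solving (C − 6I)v = 0 gives the eigenspace spanned by (1, 0, -2).
With v_3 = -2, v = (1, 0, -2), so v_1 = 1.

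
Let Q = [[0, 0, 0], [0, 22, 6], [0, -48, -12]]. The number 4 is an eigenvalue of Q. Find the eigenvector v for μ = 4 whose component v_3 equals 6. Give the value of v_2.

Q − 4I = [[-4, 0, 0], [0, 18, 6], [0, -48, -16]].
Solving (Q − 4I)v = 0 gives the eigenspace spanned by (0, -2, 6).
With v_3 = 6, v = (0, -2, 6), so v_2 = -2.

-2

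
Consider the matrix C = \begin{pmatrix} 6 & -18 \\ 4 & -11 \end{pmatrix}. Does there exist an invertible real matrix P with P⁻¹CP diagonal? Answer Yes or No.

Characteristic polynomial: p(s) = s^2 + 5s + 6 = (s + 2)(s + 3).
All 2 eigenvalues are distinct, so C is diagonalizable.

Yes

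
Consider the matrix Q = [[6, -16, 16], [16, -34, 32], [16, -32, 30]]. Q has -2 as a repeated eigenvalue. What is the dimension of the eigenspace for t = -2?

Q + 2I = [[8, -16, 16], [16, -32, 32], [16, -32, 32]].
This matrix has rank 1, so its null space has dimension 3 − 1 = 2.

2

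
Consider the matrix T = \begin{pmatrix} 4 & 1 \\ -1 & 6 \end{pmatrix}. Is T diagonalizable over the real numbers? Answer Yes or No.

No

Characteristic polynomial: p(λ) = λ^2 - 10λ + 25 = (λ - 5)^2.
λ = 5 has algebraic multiplicity 2; rank(T − 5I) = 1, so geometric multiplicity = 1.
Geometric multiplicity < algebraic multiplicity, so T is not diagonalizable.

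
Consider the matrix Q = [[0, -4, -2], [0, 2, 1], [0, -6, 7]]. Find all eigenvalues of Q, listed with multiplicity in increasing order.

Characteristic polynomial: p(μ) = μ^3 - 9μ^2 + 20μ = μ(μ - 5)(μ - 4).
Roots (with multiplicity): 0, 4, 5.

0, 4, 5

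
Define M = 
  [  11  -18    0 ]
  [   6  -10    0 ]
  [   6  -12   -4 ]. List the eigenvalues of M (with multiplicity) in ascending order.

Characteristic polynomial: p(s) = s^3 + 3s^2 - 6s - 8 = (s - 2)(s + 1)(s + 4).
Roots (with multiplicity): -4, -1, 2.

-4, -1, 2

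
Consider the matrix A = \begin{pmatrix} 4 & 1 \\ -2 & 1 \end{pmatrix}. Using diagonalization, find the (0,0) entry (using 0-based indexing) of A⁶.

Characteristic polynomial: t^2 - 5t + 6 = (t - 3)(t - 2), so the eigenvalues are 2, 3.
t=3: eigenvector (1, -1).
t=2: eigenvector (1, -2).
P = [[1, 1], [-1, -2]], D = diag(3, 2), P⁻¹ = [[2, 1], [-1, -1]].
A⁶ = P·diag(729, 64)·P⁻¹ = [[1394, 665], [-1330, -601]].
The requested entry is 1394.

1394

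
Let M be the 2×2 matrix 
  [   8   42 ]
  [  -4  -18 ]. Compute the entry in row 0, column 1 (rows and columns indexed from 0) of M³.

Characteristic polynomial: λ^2 + 10λ + 24 = (λ + 4)(λ + 6), so the eigenvalues are -6, -4.
λ=-6: eigenvector (-3, 1).
λ=-4: eigenvector (7, -2).
P = [[-3, 7], [1, -2]], D = diag(-6, -4), P⁻¹ = [[2, 7], [1, 3]].
M³ = P·diag(-216, -64)·P⁻¹ = [[848, 3192], [-304, -1128]].
The requested entry is 3192.

3192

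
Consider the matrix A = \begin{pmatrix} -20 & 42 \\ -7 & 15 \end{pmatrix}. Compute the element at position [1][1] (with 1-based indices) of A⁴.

3886

Characteristic polynomial: λ^2 + 5λ - 6 = (λ - 1)(λ + 6), so the eigenvalues are -6, 1.
λ=1: eigenvector (-2, -1).
λ=-6: eigenvector (3, 1).
P = [[-2, 3], [-1, 1]], D = diag(1, -6), P⁻¹ = [[1, -3], [1, -2]].
A⁴ = P·diag(1, 1296)·P⁻¹ = [[3886, -7770], [1295, -2589]].
The requested entry is 3886.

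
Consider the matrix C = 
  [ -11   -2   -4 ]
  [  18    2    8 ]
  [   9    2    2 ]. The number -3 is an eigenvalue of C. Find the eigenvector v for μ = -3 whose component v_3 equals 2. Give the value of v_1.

C + 3I = [[-8, -2, -4], [18, 5, 8], [9, 2, 5]].
Solving (C + 3I)v = 0 gives the eigenspace spanned by (-2, 4, 2).
With v_3 = 2, v = (-2, 4, 2), so v_1 = -2.

-2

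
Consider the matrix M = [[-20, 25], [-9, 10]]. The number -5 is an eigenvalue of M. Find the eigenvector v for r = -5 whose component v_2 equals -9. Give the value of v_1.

-15

M + 5I = [[-15, 25], [-9, 15]].
Solving (M + 5I)v = 0 gives the eigenspace spanned by (-15, -9).
With v_2 = -9, v = (-15, -9), so v_1 = -15.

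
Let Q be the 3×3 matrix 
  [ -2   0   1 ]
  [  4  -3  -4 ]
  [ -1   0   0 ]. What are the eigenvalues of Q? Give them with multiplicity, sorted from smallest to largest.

-3, -1, -1

Characteristic polynomial: p(s) = s^3 + 5s^2 + 7s + 3 = (s + 1)^2(s + 3).
Roots (with multiplicity): -3, -1, -1.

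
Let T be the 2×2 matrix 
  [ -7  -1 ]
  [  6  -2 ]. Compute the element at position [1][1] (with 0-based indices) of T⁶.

Characteristic polynomial: r^2 + 9r + 20 = (r + 4)(r + 5), so the eigenvalues are -5, -4.
r=-4: eigenvector (1, -3).
r=-5: eigenvector (1, -2).
P = [[1, 1], [-3, -2]], D = diag(-4, -5), P⁻¹ = [[-2, -1], [3, 1]].
T⁶ = P·diag(4096, 15625)·P⁻¹ = [[38683, 11529], [-69174, -18962]].
The requested entry is -18962.

-18962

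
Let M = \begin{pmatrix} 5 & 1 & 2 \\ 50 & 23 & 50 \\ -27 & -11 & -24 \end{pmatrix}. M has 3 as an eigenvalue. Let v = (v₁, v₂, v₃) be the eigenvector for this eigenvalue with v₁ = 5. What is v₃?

-5

M − 3I = [[2, 1, 2], [50, 20, 50], [-27, -11, -27]].
Solving (M − 3I)v = 0 gives the eigenspace spanned by (5, 0, -5).
With v₁ = 5, v = (5, 0, -5), so v₃ = -5.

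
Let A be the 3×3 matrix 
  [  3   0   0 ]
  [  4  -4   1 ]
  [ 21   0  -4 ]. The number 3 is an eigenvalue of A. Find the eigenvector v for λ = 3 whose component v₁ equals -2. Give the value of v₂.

-2

A − 3I = [[0, 0, 0], [4, -7, 1], [21, 0, -7]].
Solving (A − 3I)v = 0 gives the eigenspace spanned by (-2, -2, -6).
With v₁ = -2, v = (-2, -2, -6), so v₂ = -2.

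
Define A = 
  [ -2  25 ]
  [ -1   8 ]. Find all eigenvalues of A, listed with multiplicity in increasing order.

Characteristic polynomial: p(r) = r^2 - 6r + 9 = (r - 3)^2.
Roots (with multiplicity): 3, 3.

3, 3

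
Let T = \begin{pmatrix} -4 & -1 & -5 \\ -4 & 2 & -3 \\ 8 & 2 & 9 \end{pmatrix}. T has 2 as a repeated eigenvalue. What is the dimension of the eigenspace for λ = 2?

T − 2I = [[-6, -1, -5], [-4, 0, -3], [8, 2, 7]].
This matrix has rank 2, so its null space has dimension 3 − 2 = 1.

1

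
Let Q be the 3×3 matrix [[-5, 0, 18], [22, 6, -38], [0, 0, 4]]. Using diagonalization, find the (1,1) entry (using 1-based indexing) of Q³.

Characteristic polynomial: s^3 - 5s^2 - 26s + 120 = (s - 6)(s - 4)(s + 5), so the eigenvalues are -5, 4, 6.
s=-5: eigenvector (1, -2, 0).
s=6: eigenvector (0, 1, 0).
s=4: eigenvector (2, -3, 1).
P = [[1, 0, 2], [-2, 1, -3], [0, 0, 1]], D = diag(-5, 6, 4), P⁻¹ = [[1, 0, -2], [2, 1, -1], [0, 0, 1]].
Q³ = P·diag(-125, 216, 64)·P⁻¹ = [[-125, 0, 378], [682, 216, -908], [0, 0, 64]].
The requested entry is -125.

-125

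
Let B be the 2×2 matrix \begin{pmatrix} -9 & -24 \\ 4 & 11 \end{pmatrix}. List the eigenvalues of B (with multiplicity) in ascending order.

-1, 3

Characteristic polynomial: p(μ) = μ^2 - 2μ - 3 = (μ - 3)(μ + 1).
Roots (with multiplicity): -1, 3.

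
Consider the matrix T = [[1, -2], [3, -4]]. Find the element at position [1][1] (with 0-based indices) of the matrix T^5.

-94

Characteristic polynomial: s^2 + 3s + 2 = (s + 1)(s + 2), so the eigenvalues are -2, -1.
s=-2: eigenvector (2, 3).
s=-1: eigenvector (1, 1).
P = [[2, 1], [3, 1]], D = diag(-2, -1), P⁻¹ = [[-1, 1], [3, -2]].
T⁵ = P·diag(-32, -1)·P⁻¹ = [[61, -62], [93, -94]].
The requested entry is -94.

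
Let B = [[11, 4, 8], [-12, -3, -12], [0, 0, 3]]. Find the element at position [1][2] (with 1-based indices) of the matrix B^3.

Characteristic polynomial: r^3 - 11r^2 + 39r - 45 = (r - 5)(r - 3)^2, so the eigenvalues are 3, 3, 5.
r=3: eigenvector (1, -2, 0).
r=3: eigenvector (0, -2, 1).
r=5: eigenvector (2, -3, 0).
P = [[1, 0, 2], [-2, -2, -3], [0, 1, 0]], D = diag(3, 3, 5), P⁻¹ = [[-3, -2, -4], [0, 0, 1], [2, 1, 2]].
B³ = P·diag(27, 27, 125)·P⁻¹ = [[419, 196, 392], [-588, -267, -588], [0, 0, 27]].
The requested entry is 196.

196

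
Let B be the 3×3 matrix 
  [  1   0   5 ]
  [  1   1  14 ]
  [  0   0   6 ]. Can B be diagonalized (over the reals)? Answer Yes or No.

Characteristic polynomial: p(t) = t^3 - 8t^2 + 13t - 6 = (t - 6)(t - 1)^2.
t = 1 has algebraic multiplicity 2; rank(B − 1I) = 2, so geometric multiplicity = 1.
Geometric multiplicity < algebraic multiplicity, so B is not diagonalizable.

No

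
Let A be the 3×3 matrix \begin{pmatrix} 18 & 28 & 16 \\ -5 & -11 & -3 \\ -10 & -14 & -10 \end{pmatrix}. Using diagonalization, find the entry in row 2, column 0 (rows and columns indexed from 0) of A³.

-70

Characteristic polynomial: λ^3 + 3λ^2 - 10λ - 24 = (λ - 3)(λ + 2)(λ + 4), so the eigenvalues are -4, -2, 3.
λ=-4: eigenvector (-2, 1, 1).
λ=3: eigenvector (4, -1, -2).
λ=-2: eigenvector (-3, 1, 2).
P = [[-2, 4, -3], [1, -1, 1], [1, -2, 2]], D = diag(-4, 3, -2), P⁻¹ = [[0, 2, -1], [1, 1, 1], [1, 0, 2]].
A³ = P·diag(-64, 27, -8)·P⁻¹ = [[132, 364, 28], [-35, -155, 21], [-70, -182, -22]].
The requested entry is -70.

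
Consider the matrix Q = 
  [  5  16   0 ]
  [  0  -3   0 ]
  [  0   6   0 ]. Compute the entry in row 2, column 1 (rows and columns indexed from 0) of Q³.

54

Characteristic polynomial: λ^3 - 2λ^2 - 15λ = λ(λ - 5)(λ + 3), so the eigenvalues are -3, 0, 5.
λ=5: eigenvector (1, 0, 0).
λ=0: eigenvector (0, 0, 1).
λ=-3: eigenvector (-2, 1, -2).
P = [[1, 0, -2], [0, 0, 1], [0, 1, -2]], D = diag(5, 0, -3), P⁻¹ = [[1, 2, 0], [0, 2, 1], [0, 1, 0]].
Q³ = P·diag(125, 0, -27)·P⁻¹ = [[125, 304, 0], [0, -27, 0], [0, 54, 0]].
The requested entry is 54.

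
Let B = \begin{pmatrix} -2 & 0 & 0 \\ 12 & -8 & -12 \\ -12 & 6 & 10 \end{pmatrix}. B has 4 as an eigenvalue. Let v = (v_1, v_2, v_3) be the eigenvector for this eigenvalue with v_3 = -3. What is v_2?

B − 4I = [[-6, 0, 0], [12, -12, -12], [-12, 6, 6]].
Solving (B − 4I)v = 0 gives the eigenspace spanned by (0, 3, -3).
With v_3 = -3, v = (0, 3, -3), so v_2 = 3.

3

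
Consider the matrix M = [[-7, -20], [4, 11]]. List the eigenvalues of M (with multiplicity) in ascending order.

1, 3

Characteristic polynomial: p(λ) = λ^2 - 4λ + 3 = (λ - 3)(λ - 1).
Roots (with multiplicity): 1, 3.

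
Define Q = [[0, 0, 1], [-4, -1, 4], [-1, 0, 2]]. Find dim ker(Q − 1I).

Q − 1I = [[-1, 0, 1], [-4, -2, 4], [-1, 0, 1]].
This matrix has rank 2, so its null space has dimension 3 − 2 = 1.

1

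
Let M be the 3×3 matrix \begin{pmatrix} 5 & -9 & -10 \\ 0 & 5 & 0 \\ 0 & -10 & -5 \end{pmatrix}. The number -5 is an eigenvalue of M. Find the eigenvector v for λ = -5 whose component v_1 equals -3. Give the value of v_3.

-3

M + 5I = [[10, -9, -10], [0, 10, 0], [0, -10, 0]].
Solving (M + 5I)v = 0 gives the eigenspace spanned by (-3, 0, -3).
With v_1 = -3, v = (-3, 0, -3), so v_3 = -3.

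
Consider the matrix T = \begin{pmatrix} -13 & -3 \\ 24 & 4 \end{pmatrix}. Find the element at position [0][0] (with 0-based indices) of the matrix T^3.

-613

Characteristic polynomial: r^2 + 9r + 20 = (r + 4)(r + 5), so the eigenvalues are -5, -4.
r=-5: eigenvector (3, -8).
r=-4: eigenvector (1, -3).
P = [[3, 1], [-8, -3]], D = diag(-5, -4), P⁻¹ = [[3, 1], [-8, -3]].
T³ = P·diag(-125, -64)·P⁻¹ = [[-613, -183], [1464, 424]].
The requested entry is -613.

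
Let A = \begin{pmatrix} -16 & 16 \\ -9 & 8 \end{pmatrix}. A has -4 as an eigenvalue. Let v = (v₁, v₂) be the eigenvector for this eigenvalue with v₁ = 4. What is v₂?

3

A + 4I = [[-12, 16], [-9, 12]].
Solving (A + 4I)v = 0 gives the eigenspace spanned by (4, 3).
With v₁ = 4, v = (4, 3), so v₂ = 3.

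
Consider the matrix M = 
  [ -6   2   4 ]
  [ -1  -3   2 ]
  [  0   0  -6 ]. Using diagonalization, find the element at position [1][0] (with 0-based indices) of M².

Characteristic polynomial: λ^3 + 15λ^2 + 74λ + 120 = (λ + 4)(λ + 5)(λ + 6), so the eigenvalues are -6, -5, -4.
λ=-5: eigenvector (2, 1, 0).
λ=-4: eigenvector (1, 1, 0).
λ=-6: eigenvector (-4, -2, 1).
P = [[2, 1, -4], [1, 1, -2], [0, 0, 1]], D = diag(-5, -4, -6), P⁻¹ = [[1, -1, 2], [-1, 2, 0], [0, 0, 1]].
M² = P·diag(25, 16, 36)·P⁻¹ = [[34, -18, -44], [9, 7, -22], [0, 0, 36]].
The requested entry is 9.

9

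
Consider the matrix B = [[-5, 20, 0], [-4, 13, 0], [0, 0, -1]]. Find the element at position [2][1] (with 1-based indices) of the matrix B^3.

Characteristic polynomial: λ^3 - 7λ^2 + 7λ + 15 = (λ - 5)(λ - 3)(λ + 1), so the eigenvalues are -1, 3, 5.
λ=3: eigenvector (5, 2, 0).
λ=-1: eigenvector (0, 0, 1).
λ=5: eigenvector (2, 1, 0).
P = [[5, 0, 2], [2, 0, 1], [0, 1, 0]], D = diag(3, -1, 5), P⁻¹ = [[1, -2, 0], [0, 0, 1], [-2, 5, 0]].
B³ = P·diag(27, -1, 125)·P⁻¹ = [[-365, 980, 0], [-196, 517, 0], [0, 0, -1]].
The requested entry is -196.

-196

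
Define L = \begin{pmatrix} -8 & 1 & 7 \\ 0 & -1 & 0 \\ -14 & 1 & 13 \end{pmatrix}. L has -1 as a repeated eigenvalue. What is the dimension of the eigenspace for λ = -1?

1

L + 1I = [[-7, 1, 7], [0, 0, 0], [-14, 1, 14]].
This matrix has rank 2, so its null space has dimension 3 − 2 = 1.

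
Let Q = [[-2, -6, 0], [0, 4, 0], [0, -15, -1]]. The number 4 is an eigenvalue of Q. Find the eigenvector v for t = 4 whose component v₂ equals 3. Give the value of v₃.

Q − 4I = [[-6, -6, 0], [0, 0, 0], [0, -15, -5]].
Solving (Q − 4I)v = 0 gives the eigenspace spanned by (-3, 3, -9).
With v₂ = 3, v = (-3, 3, -9), so v₃ = -9.

-9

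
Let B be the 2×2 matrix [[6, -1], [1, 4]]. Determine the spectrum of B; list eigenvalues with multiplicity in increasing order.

Characteristic polynomial: p(r) = r^2 - 10r + 25 = (r - 5)^2.
Roots (with multiplicity): 5, 5.

5, 5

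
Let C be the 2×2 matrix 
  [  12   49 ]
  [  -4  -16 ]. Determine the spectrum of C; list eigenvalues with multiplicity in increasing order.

Characteristic polynomial: p(μ) = μ^2 + 4μ + 4 = (μ + 2)^2.
Roots (with multiplicity): -2, -2.

-2, -2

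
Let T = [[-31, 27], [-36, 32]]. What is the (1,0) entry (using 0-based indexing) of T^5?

Characteristic polynomial: μ^2 - μ - 20 = (μ - 5)(μ + 4), so the eigenvalues are -4, 5.
μ=-4: eigenvector (1, 1).
μ=5: eigenvector (3, 4).
P = [[1, 3], [1, 4]], D = diag(-4, 5), P⁻¹ = [[4, -3], [-1, 1]].
T⁵ = P·diag(-1024, 3125)·P⁻¹ = [[-13471, 12447], [-16596, 15572]].
The requested entry is -16596.

-16596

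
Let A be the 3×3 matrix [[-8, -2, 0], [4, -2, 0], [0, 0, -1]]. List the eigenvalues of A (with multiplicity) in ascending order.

Characteristic polynomial: p(λ) = λ^3 + 11λ^2 + 34λ + 24 = (λ + 1)(λ + 4)(λ + 6).
Roots (with multiplicity): -6, -4, -1.

-6, -4, -1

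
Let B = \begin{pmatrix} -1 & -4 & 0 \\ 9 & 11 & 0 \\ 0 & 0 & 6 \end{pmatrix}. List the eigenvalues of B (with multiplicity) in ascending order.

5, 5, 6

Characteristic polynomial: p(t) = t^3 - 16t^2 + 85t - 150 = (t - 6)(t - 5)^2.
Roots (with multiplicity): 5, 5, 6.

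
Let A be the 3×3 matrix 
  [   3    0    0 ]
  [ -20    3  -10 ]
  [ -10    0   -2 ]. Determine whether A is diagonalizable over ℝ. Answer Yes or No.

Characteristic polynomial: p(t) = t^3 - 4t^2 - 3t + 18 = (t - 3)^2(t + 2).
t = 3 has algebraic multiplicity 2; rank(A − 3I) = 1, so geometric multiplicity = 2.
Every eigenvalue has geometric = algebraic multiplicity, so A is diagonalizable.

Yes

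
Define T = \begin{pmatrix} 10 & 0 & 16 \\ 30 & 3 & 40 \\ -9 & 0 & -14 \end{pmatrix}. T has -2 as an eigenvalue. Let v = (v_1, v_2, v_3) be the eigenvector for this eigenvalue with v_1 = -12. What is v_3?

9

T + 2I = [[12, 0, 16], [30, 5, 40], [-9, 0, -12]].
Solving (T + 2I)v = 0 gives the eigenspace spanned by (-12, 0, 9).
With v_1 = -12, v = (-12, 0, 9), so v_3 = 9.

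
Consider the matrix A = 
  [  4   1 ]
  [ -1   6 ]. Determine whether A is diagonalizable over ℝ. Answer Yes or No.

Characteristic polynomial: p(λ) = λ^2 - 10λ + 25 = (λ - 5)^2.
λ = 5 has algebraic multiplicity 2; rank(A − 5I) = 1, so geometric multiplicity = 1.
Geometric multiplicity < algebraic multiplicity, so A is not diagonalizable.

No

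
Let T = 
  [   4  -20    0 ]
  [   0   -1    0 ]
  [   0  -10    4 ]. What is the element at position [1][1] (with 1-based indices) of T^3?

64

Characteristic polynomial: r^3 - 7r^2 + 8r + 16 = (r - 4)^2(r + 1), so the eigenvalues are -1, 4, 4.
r=4: eigenvector (1, 0, 0).
r=-1: eigenvector (4, 1, 2).
r=4: eigenvector (2, 0, 1).
P = [[1, 4, 2], [0, 1, 0], [0, 2, 1]], D = diag(4, -1, 4), P⁻¹ = [[1, 0, -2], [0, 1, 0], [0, -2, 1]].
T³ = P·diag(64, -1, 64)·P⁻¹ = [[64, -260, 0], [0, -1, 0], [0, -130, 64]].
The requested entry is 64.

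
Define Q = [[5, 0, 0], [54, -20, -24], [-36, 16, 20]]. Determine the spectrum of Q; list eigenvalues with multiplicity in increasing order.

-4, 4, 5

Characteristic polynomial: p(r) = r^3 - 5r^2 - 16r + 80 = (r - 5)(r - 4)(r + 4).
Roots (with multiplicity): -4, 4, 5.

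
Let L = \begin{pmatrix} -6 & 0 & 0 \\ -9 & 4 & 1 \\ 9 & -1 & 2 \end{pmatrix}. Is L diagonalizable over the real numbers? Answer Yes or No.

No

Characteristic polynomial: p(s) = s^3 - 27s + 54 = (s - 3)^2(s + 6).
s = 3 has algebraic multiplicity 2; rank(L − 3I) = 2, so geometric multiplicity = 1.
Geometric multiplicity < algebraic multiplicity, so L is not diagonalizable.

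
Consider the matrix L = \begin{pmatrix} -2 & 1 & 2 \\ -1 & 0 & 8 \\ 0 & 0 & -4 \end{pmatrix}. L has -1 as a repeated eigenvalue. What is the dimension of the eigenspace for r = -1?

1

L + 1I = [[-1, 1, 2], [-1, 1, 8], [0, 0, -3]].
This matrix has rank 2, so its null space has dimension 3 − 2 = 1.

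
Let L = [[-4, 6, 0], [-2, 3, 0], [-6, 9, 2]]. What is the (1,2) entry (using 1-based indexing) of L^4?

-6

Characteristic polynomial: λ^3 - λ^2 - 2λ = λ(λ - 2)(λ + 1), so the eigenvalues are -1, 0, 2.
λ=0: eigenvector (-3, -2, 0).
λ=2: eigenvector (0, 0, -1).
λ=-1: eigenvector (2, 1, 1).
P = [[-3, 0, 2], [-2, 0, 1], [0, -1, 1]], D = diag(0, 2, -1), P⁻¹ = [[1, -2, 0], [2, -3, -1], [2, -3, 0]].
L⁴ = P·diag(0, 16, 1)·P⁻¹ = [[4, -6, 0], [2, -3, 0], [-30, 45, 16]].
The requested entry is -6.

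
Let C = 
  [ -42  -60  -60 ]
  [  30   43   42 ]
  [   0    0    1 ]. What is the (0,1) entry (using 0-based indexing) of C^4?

-780

Characteristic polynomial: λ^3 - 2λ^2 - 5λ + 6 = (λ - 3)(λ - 1)(λ + 2), so the eigenvalues are -2, 1, 3.
λ=-2: eigenvector (-3, 2, 0).
λ=3: eigenvector (4, -3, 0).
λ=1: eigenvector (0, -1, 1).
P = [[-3, 4, 0], [2, -3, -1], [0, 0, 1]], D = diag(-2, 3, 1), P⁻¹ = [[-3, -4, -4], [-2, -3, -3], [0, 0, 1]].
C⁴ = P·diag(16, 81, 1)·P⁻¹ = [[-504, -780, -780], [390, 601, 600], [0, 0, 1]].
The requested entry is -780.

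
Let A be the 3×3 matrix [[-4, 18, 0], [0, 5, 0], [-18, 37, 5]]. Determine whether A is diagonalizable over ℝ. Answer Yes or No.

No

Characteristic polynomial: p(μ) = μ^3 - 6μ^2 - 15μ + 100 = (μ - 5)^2(μ + 4).
μ = 5 has algebraic multiplicity 2; rank(A − 5I) = 2, so geometric multiplicity = 1.
Geometric multiplicity < algebraic multiplicity, so A is not diagonalizable.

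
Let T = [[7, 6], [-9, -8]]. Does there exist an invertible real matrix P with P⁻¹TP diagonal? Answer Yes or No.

Yes

Characteristic polynomial: p(s) = s^2 + s - 2 = (s - 1)(s + 2).
All 2 eigenvalues are distinct, so T is diagonalizable.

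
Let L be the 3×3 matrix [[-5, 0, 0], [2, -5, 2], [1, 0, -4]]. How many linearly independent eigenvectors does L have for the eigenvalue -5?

2

L + 5I = [[0, 0, 0], [2, 0, 2], [1, 0, 1]].
This matrix has rank 1, so its null space has dimension 3 − 1 = 2.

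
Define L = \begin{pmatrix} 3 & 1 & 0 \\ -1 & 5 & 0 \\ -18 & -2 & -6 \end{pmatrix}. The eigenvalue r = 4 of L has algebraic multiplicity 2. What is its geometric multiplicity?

L − 4I = [[-1, 1, 0], [-1, 1, 0], [-18, -2, -10]].
This matrix has rank 2, so its null space has dimension 3 − 2 = 1.

1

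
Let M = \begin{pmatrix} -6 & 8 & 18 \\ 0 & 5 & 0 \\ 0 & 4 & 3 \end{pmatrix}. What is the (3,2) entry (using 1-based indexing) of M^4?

1088

Characteristic polynomial: t^3 - 2t^2 - 33t + 90 = (t - 5)(t - 3)(t + 6), so the eigenvalues are -6, 3, 5.
t=-6: eigenvector (1, 0, 0).
t=5: eigenvector (4, 1, 2).
t=3: eigenvector (2, 0, 1).
P = [[1, 4, 2], [0, 1, 0], [0, 2, 1]], D = diag(-6, 5, 3), P⁻¹ = [[1, 0, -2], [0, 1, 0], [0, -2, 1]].
M⁴ = P·diag(1296, 625, 81)·P⁻¹ = [[1296, 2176, -2430], [0, 625, 0], [0, 1088, 81]].
The requested entry is 1088.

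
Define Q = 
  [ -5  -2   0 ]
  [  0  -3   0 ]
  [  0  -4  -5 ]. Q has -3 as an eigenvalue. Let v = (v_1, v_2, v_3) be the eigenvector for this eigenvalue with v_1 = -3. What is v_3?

Q + 3I = [[-2, -2, 0], [0, 0, 0], [0, -4, -2]].
Solving (Q + 3I)v = 0 gives the eigenspace spanned by (-3, 3, -6).
With v_1 = -3, v = (-3, 3, -6), so v_3 = -6.

-6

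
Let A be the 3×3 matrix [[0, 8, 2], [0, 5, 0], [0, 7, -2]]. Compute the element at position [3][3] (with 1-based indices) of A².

4

Characteristic polynomial: t^3 - 3t^2 - 10t = t(t - 5)(t + 2), so the eigenvalues are -2, 0, 5.
t=0: eigenvector (1, 0, 0).
t=5: eigenvector (2, 1, 1).
t=-2: eigenvector (-1, 0, 1).
P = [[1, 2, -1], [0, 1, 0], [0, 1, 1]], D = diag(0, 5, -2), P⁻¹ = [[1, -3, 1], [0, 1, 0], [0, -1, 1]].
A² = P·diag(0, 25, 4)·P⁻¹ = [[0, 54, -4], [0, 25, 0], [0, 21, 4]].
The requested entry is 4.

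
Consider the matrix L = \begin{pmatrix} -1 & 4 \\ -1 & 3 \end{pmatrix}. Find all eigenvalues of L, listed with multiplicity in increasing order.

Characteristic polynomial: p(λ) = λ^2 - 2λ + 1 = (λ - 1)^2.
Roots (with multiplicity): 1, 1.

1, 1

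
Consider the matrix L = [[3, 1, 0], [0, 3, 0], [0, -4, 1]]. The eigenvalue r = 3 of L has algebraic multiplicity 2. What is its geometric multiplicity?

1

L − 3I = [[0, 1, 0], [0, 0, 0], [0, -4, -2]].
This matrix has rank 2, so its null space has dimension 3 − 2 = 1.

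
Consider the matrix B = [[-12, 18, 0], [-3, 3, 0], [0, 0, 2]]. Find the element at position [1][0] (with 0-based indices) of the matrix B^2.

Characteristic polynomial: r^3 + 7r^2 - 36 = (r - 2)(r + 3)(r + 6), so the eigenvalues are -6, -3, 2.
r=-6: eigenvector (3, 1, 0).
r=2: eigenvector (0, 0, 1).
r=-3: eigenvector (2, 1, 0).
P = [[3, 0, 2], [1, 0, 1], [0, 1, 0]], D = diag(-6, 2, -3), P⁻¹ = [[1, -2, 0], [0, 0, 1], [-1, 3, 0]].
B² = P·diag(36, 4, 9)·P⁻¹ = [[90, -162, 0], [27, -45, 0], [0, 0, 4]].
The requested entry is 27.

27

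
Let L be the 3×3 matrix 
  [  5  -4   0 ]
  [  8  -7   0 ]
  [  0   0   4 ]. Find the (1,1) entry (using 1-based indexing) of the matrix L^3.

Characteristic polynomial: s^3 - 2s^2 - 11s + 12 = (s - 4)(s - 1)(s + 3), so the eigenvalues are -3, 1, 4.
s=1: eigenvector (1, 1, 0).
s=-3: eigenvector (-1, -2, 0).
s=4: eigenvector (0, 0, 1).
P = [[1, -1, 0], [1, -2, 0], [0, 0, 1]], D = diag(1, -3, 4), P⁻¹ = [[2, -1, 0], [1, -1, 0], [0, 0, 1]].
L³ = P·diag(1, -27, 64)·P⁻¹ = [[29, -28, 0], [56, -55, 0], [0, 0, 64]].
The requested entry is 29.

29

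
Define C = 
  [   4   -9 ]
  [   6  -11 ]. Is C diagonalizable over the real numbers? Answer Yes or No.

Yes

Characteristic polynomial: p(λ) = λ^2 + 7λ + 10 = (λ + 2)(λ + 5).
All 2 eigenvalues are distinct, so C is diagonalizable.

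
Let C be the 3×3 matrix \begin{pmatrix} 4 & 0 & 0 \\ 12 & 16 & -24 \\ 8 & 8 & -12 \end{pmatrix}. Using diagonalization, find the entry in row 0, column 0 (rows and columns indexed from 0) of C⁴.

Characteristic polynomial: λ^3 - 8λ^2 + 16λ = λ(λ - 4)^2, so the eigenvalues are 0, 4, 4.
λ=4: eigenvector (1, -1, 0).
λ=0: eigenvector (0, -3, -2).
λ=4: eigenvector (0, 2, 1).
P = [[1, 0, 0], [-1, -3, 2], [0, -2, 1]], D = diag(4, 0, 4), P⁻¹ = [[1, 0, 0], [1, 1, -2], [2, 2, -3]].
C⁴ = P·diag(256, 0, 256)·P⁻¹ = [[256, 0, 0], [768, 1024, -1536], [512, 512, -768]].
The requested entry is 256.

256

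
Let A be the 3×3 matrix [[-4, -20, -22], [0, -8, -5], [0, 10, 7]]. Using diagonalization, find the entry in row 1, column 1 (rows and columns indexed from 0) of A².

Characteristic polynomial: λ^3 + 5λ^2 - 2λ - 24 = (λ - 2)(λ + 3)(λ + 4), so the eigenvalues are -4, -3, 2.
λ=-4: eigenvector (1, 0, 0).
λ=2: eigenvector (-4, -1, 2).
λ=-3: eigenvector (-2, -1, 1).
P = [[1, -4, -2], [0, -1, -1], [0, 2, 1]], D = diag(-4, 2, -3), P⁻¹ = [[1, 0, 2], [0, 1, 1], [0, -2, -1]].
A² = P·diag(16, 4, 9)·P⁻¹ = [[16, 20, 34], [0, 14, 5], [0, -10, -1]].
The requested entry is 14.

14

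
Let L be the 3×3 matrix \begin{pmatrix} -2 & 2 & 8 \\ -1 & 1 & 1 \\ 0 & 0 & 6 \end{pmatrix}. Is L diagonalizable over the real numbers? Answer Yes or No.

Yes

Characteristic polynomial: p(λ) = λ^3 - 5λ^2 - 6λ = λ(λ - 6)(λ + 1).
All 3 eigenvalues are distinct, so L is diagonalizable.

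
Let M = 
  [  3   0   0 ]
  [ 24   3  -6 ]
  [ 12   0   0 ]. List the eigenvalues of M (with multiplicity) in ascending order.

Characteristic polynomial: p(s) = s^3 - 6s^2 + 9s = s(s - 3)^2.
Roots (with multiplicity): 0, 3, 3.

0, 3, 3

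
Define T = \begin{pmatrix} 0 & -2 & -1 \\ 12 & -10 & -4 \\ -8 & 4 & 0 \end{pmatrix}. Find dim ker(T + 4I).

1

T + 4I = [[4, -2, -1], [12, -6, -4], [-8, 4, 4]].
This matrix has rank 2, so its null space has dimension 3 − 2 = 1.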